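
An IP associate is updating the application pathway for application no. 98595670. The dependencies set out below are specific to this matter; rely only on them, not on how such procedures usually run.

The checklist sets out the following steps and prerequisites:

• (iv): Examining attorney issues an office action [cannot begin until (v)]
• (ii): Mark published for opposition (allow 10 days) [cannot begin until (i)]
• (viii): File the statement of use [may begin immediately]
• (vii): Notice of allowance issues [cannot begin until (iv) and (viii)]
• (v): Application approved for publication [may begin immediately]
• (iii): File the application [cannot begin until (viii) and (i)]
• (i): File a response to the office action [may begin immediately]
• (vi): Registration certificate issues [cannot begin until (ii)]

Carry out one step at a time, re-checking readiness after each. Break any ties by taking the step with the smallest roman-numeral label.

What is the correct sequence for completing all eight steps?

(i) (ii) (v) (iv) (vi) (viii) (iii) (vii)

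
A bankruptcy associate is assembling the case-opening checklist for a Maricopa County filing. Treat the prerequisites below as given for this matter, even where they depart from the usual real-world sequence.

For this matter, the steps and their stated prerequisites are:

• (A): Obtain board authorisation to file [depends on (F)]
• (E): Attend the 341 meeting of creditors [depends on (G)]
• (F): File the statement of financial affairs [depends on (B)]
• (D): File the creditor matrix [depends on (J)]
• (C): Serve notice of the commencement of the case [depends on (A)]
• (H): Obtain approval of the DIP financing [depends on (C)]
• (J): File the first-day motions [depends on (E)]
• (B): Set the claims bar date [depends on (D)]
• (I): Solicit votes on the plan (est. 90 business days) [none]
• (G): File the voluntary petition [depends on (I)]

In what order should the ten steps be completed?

Only (I) has no prerequisites, so it is first.
Next only (G) has its prerequisites met → (G).
Next only (E) has its prerequisites met → (E).
That leaves (J) as the only ready step → (J).
Next only (D) has its prerequisites met → (D).
That leaves (B) as the only ready step → (B).
(F) is the only step now ready → (F).
(A) needed (F), now all done → (A).
(C) is the only step now ready → (C).
That leaves (H) as the only ready step → (H).

(I) (G) (E) (J) (D) (B) (F) (A) (C) (H)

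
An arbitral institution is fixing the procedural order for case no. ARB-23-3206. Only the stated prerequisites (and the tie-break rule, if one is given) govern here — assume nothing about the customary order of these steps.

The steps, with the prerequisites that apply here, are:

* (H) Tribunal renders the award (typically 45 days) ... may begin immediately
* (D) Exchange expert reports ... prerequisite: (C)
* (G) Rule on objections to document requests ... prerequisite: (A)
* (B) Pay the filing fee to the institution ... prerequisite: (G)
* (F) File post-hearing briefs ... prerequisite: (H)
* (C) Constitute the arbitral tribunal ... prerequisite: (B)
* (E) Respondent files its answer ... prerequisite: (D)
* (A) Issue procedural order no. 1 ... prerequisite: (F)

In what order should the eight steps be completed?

(H) is the only step with nothing outstanding, so it goes first.
(F) needed (H), now all done → (F).
(A) needed (F), now all done → (A).
(G) is the only step now ready → (G).
That leaves (B) as the only ready step → (B).
(C) is the only step now ready → (C).
That leaves (D) as the only ready step → (D).
(E) needed (D), now all done → (E).

(H), (F), (A), (G), (B), (C), (D), (E)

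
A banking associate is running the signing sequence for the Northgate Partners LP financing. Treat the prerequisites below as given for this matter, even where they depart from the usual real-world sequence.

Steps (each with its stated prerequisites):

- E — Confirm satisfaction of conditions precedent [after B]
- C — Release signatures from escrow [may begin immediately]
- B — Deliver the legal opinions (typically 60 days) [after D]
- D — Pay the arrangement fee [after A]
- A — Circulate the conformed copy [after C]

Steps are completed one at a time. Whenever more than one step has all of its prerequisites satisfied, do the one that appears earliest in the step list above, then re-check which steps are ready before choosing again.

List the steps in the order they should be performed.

C is the only step with nothing outstanding, so it goes first.
That leaves A as the only ready step → A.
D is the only step now ready → D.
That leaves B as the only ready step → B.
Next only E has its prerequisites met → E.

C A D B E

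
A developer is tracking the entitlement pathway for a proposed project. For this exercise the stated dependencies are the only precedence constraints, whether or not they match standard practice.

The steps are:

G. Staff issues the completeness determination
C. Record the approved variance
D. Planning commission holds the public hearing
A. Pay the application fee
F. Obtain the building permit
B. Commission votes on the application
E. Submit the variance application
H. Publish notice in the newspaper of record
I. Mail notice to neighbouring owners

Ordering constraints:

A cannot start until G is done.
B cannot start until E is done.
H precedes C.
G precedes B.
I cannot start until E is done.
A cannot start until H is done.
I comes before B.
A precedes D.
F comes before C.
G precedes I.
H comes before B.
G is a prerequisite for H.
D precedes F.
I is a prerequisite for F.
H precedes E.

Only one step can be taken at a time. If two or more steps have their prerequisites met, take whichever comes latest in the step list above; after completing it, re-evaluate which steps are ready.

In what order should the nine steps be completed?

G → H → E → I → B → A → D → F → C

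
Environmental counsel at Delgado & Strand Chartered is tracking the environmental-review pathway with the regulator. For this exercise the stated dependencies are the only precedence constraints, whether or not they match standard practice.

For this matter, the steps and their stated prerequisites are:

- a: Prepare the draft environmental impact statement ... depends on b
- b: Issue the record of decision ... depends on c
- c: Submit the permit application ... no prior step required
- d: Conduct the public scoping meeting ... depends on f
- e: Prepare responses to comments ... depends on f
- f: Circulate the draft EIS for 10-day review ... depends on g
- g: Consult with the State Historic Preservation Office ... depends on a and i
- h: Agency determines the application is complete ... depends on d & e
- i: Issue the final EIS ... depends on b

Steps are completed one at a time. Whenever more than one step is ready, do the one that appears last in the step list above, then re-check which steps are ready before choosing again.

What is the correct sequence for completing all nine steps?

c b i a g f e d h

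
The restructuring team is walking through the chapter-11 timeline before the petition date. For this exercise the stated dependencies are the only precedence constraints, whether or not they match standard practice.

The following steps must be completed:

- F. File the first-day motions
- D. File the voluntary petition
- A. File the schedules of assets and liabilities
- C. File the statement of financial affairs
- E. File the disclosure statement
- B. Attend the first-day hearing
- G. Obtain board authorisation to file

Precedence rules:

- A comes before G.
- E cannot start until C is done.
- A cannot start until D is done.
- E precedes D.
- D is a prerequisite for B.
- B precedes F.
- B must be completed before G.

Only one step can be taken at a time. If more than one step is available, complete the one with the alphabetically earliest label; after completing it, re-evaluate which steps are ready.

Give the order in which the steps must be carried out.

C has no prerequisites → C first.
That leaves E as the only ready step → E.
D needed E, now all done → D.
Ready: A and B. A has the earlier label → A.
B needed D, now all done → B.
Ready: F and G. F has the earlier label → F.
G is the only step now ready → G.

C E D A B F G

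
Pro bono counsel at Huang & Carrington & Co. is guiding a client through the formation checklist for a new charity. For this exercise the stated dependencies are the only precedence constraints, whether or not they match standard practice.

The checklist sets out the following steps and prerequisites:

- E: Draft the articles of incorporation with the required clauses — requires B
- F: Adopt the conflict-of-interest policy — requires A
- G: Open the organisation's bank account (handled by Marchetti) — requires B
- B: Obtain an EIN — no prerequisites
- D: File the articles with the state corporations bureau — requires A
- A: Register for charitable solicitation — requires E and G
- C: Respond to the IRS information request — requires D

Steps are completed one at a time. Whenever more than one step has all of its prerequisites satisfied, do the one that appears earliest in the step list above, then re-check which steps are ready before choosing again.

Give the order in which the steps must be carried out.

B → E → G → A → F → D → C

Only B has no prerequisites, so it is first.
Ready: E and G. E is listed earlier → E.
G needed B, now all done → G.
A needed E and G, now all done → A.
Now F and D have their prerequisites met. F is listed earlier, so F next.
D is the only step now ready → D.
C needed D, now all done → C.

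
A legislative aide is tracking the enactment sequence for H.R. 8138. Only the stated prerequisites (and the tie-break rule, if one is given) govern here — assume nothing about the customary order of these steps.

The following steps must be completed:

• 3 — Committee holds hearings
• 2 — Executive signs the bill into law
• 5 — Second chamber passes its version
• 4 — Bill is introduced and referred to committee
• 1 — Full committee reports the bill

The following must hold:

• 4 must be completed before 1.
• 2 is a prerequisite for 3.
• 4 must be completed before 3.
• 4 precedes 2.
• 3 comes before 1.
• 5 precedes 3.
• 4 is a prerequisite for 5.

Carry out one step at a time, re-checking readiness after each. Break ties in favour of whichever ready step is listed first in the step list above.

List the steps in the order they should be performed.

4 2 5 3 1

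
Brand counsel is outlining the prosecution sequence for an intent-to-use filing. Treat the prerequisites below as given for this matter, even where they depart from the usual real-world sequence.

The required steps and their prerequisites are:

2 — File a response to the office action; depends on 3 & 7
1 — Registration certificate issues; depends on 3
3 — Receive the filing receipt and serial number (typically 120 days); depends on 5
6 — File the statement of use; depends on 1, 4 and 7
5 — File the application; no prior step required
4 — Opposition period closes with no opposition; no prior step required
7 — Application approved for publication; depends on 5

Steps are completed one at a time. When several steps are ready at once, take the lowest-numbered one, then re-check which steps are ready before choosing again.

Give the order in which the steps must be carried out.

4 → 5 → 3 → 1 → 7 → 2 → 6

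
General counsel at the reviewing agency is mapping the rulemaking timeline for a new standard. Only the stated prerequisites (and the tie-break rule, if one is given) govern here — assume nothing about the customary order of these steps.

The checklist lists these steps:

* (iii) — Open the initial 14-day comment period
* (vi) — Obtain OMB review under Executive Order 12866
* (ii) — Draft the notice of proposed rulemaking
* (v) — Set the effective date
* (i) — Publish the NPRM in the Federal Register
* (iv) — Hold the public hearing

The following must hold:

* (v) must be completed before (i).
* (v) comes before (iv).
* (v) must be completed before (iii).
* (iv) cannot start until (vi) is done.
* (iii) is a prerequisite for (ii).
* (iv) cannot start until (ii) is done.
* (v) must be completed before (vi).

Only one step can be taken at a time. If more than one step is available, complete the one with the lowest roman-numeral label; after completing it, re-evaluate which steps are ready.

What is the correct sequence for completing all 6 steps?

Only (v) has no prerequisites, so it is first.
Ready: (i), (iii) and (vi). (i) has the earlier label → (i).
Ready: (iii) and (vi). (iii) has the earlier label → (iii).
(ii) now also ready, so the ready set is {(ii), (vi)}; (ii) has the earlier label → (ii).
Next only (vi) has its prerequisites met → (vi).
(iv) needed (ii), (v) and (vi), now all done → (iv).

(v) (i) (iii) (ii) (vi) (iv)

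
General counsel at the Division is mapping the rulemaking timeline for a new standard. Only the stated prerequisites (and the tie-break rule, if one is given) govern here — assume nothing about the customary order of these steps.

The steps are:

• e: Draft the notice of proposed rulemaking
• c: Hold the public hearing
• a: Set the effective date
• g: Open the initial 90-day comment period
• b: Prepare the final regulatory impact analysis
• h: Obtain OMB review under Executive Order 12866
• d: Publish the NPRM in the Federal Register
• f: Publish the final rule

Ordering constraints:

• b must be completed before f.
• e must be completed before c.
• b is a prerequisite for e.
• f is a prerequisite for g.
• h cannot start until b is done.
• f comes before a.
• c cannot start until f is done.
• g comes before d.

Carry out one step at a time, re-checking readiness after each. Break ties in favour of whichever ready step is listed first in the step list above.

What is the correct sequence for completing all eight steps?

b → e → h → f → c → a → g → d

Only b has no prerequisites, so it is first.
e, h and f are all available; e is listed earlier → e.
Now h and f have their prerequisites met. h is listed earlier, so h next.
f needed b, now all done → f.
c, a and g are all available; c is listed earlier → c.
Ready: a and g. a is listed earlier → a.
g needed f, now all done → g.
Next only d has its prerequisites met → d.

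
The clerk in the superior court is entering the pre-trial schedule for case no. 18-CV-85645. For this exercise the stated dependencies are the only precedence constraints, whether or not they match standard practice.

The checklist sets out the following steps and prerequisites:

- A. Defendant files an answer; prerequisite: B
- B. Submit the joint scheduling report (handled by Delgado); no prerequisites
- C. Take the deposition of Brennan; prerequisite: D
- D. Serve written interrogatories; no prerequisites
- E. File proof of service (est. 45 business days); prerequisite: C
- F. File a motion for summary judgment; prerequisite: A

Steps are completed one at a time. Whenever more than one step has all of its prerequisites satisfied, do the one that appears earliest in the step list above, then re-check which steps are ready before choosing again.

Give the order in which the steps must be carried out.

B, A, D, C, E, F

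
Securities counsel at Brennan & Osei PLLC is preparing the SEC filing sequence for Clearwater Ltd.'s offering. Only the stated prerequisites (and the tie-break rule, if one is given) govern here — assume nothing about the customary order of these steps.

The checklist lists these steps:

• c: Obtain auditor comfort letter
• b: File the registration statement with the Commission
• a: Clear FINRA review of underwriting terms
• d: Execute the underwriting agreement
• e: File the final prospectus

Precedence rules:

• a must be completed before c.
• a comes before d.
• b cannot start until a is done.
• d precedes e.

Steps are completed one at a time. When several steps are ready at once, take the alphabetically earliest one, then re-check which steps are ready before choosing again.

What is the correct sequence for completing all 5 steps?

a has no prerequisites → a first.
Now b, c and d have their prerequisites met. b has the earlier label, so b next.
Ready: c and d. c has the earlier label → c.
d needed a, now all done → d.
That leaves e as the only ready step → e.

a b c d e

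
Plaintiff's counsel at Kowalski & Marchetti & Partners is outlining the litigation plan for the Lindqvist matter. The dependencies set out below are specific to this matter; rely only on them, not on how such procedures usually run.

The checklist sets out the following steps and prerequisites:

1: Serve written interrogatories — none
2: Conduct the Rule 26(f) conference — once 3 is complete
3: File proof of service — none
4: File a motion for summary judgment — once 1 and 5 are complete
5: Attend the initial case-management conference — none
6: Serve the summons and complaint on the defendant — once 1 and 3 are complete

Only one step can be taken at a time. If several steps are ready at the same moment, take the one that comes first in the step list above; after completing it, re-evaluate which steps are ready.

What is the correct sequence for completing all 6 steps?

1 3 2 5 4 6

Nothing is required for 1, 3 and 5. 1 is listed earlier → 1 first.
Ready: 3 and 5. 3 is listed earlier → 3.
Ready: 2, 5 and 6. 2 is listed earlier → 2.
5 and 6 are both available; 5 is listed earlier → 5.
Now 4 and 6 have their prerequisites met. 4 is listed earlier, so 4 next.
6 needed 1 and 3, now all done → 6.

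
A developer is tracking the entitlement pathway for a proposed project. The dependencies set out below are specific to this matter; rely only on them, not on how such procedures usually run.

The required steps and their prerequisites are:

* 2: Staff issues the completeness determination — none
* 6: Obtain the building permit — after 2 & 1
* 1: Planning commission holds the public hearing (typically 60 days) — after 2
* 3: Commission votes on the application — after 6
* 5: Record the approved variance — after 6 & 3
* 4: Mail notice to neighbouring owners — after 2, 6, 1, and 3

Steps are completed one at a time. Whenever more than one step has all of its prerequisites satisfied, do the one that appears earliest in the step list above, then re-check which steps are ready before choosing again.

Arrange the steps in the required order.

2, 1, 6, 3, 5, 4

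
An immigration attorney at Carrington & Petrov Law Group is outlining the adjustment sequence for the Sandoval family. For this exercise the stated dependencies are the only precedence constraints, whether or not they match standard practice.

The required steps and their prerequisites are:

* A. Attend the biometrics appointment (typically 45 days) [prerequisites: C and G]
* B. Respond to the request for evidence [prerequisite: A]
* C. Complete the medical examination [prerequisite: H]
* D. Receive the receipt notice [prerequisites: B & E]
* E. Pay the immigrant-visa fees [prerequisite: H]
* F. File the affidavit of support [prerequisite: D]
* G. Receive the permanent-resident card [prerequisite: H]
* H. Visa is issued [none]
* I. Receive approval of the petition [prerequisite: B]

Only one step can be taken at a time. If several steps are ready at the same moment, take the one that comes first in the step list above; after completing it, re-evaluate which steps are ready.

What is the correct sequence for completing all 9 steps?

H is the only step with nothing outstanding, so it goes first.
Ready: C, E and G. C is listed earlier → C.
Now E and G have their prerequisites met. E is listed earlier, so E next.
G is the only step now ready → G.
A needed C and G, now all done → A.
B is the only step now ready → B.
D and I are both available; D is listed earlier → D.
F now also ready, so the ready set is {F, I}; F is listed earlier → F.
I needed B, now all done → I.

H, C, E, G, A, B, D, F, I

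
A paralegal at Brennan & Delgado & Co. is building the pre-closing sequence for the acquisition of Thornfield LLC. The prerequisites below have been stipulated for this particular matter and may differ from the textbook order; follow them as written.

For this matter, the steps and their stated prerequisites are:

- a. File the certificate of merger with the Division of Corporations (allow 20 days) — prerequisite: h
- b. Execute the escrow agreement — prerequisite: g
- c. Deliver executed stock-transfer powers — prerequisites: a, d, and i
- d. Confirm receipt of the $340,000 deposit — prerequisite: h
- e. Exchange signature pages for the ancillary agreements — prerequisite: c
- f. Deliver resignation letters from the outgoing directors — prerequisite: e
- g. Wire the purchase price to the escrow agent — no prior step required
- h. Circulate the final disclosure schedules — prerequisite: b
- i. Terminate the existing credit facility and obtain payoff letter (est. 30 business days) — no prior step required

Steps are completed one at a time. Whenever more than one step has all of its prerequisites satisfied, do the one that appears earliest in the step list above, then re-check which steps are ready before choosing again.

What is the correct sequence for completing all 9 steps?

g b h a d i c e f

Nothing is required for g and i. g is listed earlier → g first.
Ready: b and i. b is listed earlier → b.
h and i are both available; h is listed earlier → h.
Ready: a, d and i. a is listed earlier → a.
Now d and i have their prerequisites met. d is listed earlier, so d next.
Next only i has its prerequisites met → i.
That leaves c as the only ready step → c.
e needed c, now all done → e.
Next only f has its prerequisites met → f.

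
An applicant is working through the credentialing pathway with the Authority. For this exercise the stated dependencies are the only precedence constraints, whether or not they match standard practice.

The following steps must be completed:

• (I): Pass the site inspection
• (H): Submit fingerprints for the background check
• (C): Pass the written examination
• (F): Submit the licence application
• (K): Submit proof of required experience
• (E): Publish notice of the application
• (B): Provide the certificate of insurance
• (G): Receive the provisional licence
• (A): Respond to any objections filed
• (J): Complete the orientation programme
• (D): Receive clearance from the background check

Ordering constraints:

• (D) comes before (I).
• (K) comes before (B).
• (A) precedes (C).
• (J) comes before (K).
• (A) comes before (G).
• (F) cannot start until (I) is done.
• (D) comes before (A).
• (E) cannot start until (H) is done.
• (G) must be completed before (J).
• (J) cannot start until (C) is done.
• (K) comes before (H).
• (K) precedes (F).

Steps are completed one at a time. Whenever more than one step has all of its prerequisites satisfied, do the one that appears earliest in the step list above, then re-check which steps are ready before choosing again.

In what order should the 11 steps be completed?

(D) is the only step with nothing outstanding, so it goes first.
Ready: (I) and (A). (I) is listed earlier → (I).
Next only (A) has its prerequisites met → (A).
Now (C) and (G) have their prerequisites met. (C) is listed earlier, so (C) next.
(G) needed (A), now all done → (G).
That leaves (J) as the only ready step → (J).
(K) needed (J), now all done → (K).
Ready: (H), (F) and (B). (H) is listed earlier → (H).
Now (F), (E) and (B) have their prerequisites met. (F) is listed earlier, so (F) next.
Ready: (E) and (B). (E) is listed earlier → (E).
(B) is the only step now ready → (B).

(D), (I), (A), (C), (G), (J), (K), (H), (F), (E), (B)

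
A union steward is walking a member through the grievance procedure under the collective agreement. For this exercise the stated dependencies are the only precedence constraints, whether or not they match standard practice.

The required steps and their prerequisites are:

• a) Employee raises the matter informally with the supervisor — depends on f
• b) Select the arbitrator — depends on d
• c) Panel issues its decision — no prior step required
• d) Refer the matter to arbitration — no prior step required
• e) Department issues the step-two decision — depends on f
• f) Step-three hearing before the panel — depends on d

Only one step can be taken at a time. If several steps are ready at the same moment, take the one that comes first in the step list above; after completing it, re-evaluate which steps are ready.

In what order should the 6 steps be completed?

c and d have no prerequisites; c is listed earlier, so c is first.
d is the only step now ready → d.
Now b and f have their prerequisites met. b is listed earlier, so b next.
f needed d, now all done → f.
Ready: a and e. a is listed earlier → a.
e is the only step now ready → e.

c d b f a e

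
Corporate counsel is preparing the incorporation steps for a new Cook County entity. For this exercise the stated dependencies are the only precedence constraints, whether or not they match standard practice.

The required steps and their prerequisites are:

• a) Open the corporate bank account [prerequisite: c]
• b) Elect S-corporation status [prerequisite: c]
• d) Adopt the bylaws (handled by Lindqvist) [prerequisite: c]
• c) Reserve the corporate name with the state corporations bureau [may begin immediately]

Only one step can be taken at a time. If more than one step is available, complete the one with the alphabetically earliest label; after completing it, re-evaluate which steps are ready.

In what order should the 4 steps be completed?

Only c has no prerequisites, so it is first.
Ready: a, b and d. a has the earlier label → a.
Now b and d have their prerequisites met. b has the earlier label, so b next.
d is the only step now ready → d.

c → a → b → d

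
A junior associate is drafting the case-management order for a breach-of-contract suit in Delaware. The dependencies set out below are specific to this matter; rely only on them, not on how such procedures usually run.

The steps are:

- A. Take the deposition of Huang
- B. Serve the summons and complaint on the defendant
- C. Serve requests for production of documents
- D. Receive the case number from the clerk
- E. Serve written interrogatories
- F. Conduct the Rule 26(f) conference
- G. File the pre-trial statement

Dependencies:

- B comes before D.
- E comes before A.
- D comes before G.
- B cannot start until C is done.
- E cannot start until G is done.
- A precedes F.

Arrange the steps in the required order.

C → B → D → G → E → A → F

C has no prerequisites → C first.
B needed C, now all done → B.
That leaves D as the only ready step → D.
G needed D, now all done → G.
E needed G, now all done → E.
A needed E, now all done → A.
Next only F has its prerequisites met → F.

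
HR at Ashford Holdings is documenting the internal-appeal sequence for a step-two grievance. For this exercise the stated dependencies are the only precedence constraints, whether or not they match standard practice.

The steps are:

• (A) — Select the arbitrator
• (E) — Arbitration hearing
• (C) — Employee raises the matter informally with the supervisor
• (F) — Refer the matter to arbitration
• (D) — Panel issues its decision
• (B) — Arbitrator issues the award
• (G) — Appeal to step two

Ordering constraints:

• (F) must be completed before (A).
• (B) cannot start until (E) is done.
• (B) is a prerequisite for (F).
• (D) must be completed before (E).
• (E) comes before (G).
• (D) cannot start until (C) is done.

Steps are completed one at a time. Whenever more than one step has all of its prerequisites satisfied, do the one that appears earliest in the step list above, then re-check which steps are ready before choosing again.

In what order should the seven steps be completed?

(C) is the only step with nothing outstanding, so it goes first.
(D) needed (C), now all done → (D).
(E) needed (D), now all done → (E).
(B) and (G) are both available; (B) is listed earlier → (B).
(F) and (G) are both available; (F) is listed earlier → (F).
Ready: (A) and (G). (A) is listed earlier → (A).
Next only (G) has its prerequisites met → (G).

(C) → (D) → (E) → (B) → (F) → (A) → (G)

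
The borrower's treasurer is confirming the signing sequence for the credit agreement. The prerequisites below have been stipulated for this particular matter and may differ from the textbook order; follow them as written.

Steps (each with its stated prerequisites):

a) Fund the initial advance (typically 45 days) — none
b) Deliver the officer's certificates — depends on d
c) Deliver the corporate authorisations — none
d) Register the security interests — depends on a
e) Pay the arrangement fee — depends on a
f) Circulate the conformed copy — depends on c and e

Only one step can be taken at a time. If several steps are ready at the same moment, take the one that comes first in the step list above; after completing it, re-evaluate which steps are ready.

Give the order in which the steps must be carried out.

a c d b e f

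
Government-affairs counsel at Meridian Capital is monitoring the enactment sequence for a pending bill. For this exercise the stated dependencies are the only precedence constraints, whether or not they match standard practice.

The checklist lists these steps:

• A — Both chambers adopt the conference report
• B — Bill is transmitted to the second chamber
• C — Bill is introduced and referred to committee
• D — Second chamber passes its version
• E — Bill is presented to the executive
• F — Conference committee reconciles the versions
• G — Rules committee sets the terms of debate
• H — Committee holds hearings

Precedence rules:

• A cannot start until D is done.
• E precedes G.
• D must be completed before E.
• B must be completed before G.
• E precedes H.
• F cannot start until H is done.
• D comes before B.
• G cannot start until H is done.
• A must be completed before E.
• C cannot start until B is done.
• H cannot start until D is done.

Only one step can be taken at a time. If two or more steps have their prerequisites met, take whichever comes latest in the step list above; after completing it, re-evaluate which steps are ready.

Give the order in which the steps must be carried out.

D is the only step with nothing outstanding, so it goes first.
Ready: B and A. B is listed later → B.
C now also ready, so the ready set is {C, A}; C is listed later → C.
A needed D, now all done → A.
Next only E has its prerequisites met → E.
H needed E and D, now all done → H.
Ready: G and F. G is listed later → G.
F needed H, now all done → F.

D B C A E H G F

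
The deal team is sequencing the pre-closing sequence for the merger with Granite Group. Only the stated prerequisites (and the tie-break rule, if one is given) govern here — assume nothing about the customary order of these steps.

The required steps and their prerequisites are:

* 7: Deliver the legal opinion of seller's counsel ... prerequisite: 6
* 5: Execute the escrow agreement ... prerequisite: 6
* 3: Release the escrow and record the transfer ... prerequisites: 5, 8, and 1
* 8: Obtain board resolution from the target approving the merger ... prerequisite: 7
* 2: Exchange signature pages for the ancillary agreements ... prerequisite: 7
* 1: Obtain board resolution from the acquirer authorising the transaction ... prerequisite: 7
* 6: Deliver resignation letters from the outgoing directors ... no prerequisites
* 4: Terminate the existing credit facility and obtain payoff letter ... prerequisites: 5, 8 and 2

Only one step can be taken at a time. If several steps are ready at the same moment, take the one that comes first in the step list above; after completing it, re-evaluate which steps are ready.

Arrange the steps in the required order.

6 has no prerequisites → 6 first.
7 and 5 are both available; 7 is listed earlier → 7.
8, 2 and 1 now also ready, so the ready set is {5, 8, 2, 1}; 5 is listed earlier → 5.
Now 8, 2 and 1 have their prerequisites met. 8 is listed earlier, so 8 next.
Now 2 and 1 have their prerequisites met. 2 is listed earlier, so 2 next.
Ready: 1 and 4. 1 is listed earlier → 1.
3 now also ready, so the ready set is {3, 4}; 3 is listed earlier → 3.
That leaves 4 as the only ready step → 4.

6 7 5 8 2 1 3 4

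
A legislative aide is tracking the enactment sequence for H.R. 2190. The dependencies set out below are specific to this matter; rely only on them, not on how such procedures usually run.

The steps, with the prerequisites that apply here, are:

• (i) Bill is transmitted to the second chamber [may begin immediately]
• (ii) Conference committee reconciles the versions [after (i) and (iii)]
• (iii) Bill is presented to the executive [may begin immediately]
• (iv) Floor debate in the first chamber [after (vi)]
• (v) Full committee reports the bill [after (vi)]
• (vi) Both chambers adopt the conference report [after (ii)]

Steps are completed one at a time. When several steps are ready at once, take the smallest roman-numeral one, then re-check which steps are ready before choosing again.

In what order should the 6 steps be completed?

(i) (iii) (ii) (vi) (iv) (v)

Nothing is required for (i) and (iii). (i) has the earlier label → (i) first.
(iii) is the only step now ready → (iii).
(ii) is the only step now ready → (ii).
That leaves (vi) as the only ready step → (vi).
(iv) and (v) are both available; (iv) has the earlier label → (iv).
Next only (v) has its prerequisites met → (v).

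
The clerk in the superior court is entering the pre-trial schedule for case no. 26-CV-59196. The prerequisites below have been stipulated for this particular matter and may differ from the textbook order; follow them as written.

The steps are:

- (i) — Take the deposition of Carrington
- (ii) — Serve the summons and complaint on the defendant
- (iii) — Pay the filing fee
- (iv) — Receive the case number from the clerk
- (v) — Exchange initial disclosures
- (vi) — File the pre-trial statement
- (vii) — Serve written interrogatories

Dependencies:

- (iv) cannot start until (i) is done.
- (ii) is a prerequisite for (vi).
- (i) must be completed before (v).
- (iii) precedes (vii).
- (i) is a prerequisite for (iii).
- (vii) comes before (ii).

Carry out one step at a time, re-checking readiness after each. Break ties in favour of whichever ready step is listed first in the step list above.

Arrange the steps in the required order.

(i) is the only step with nothing outstanding, so it goes first.
(iii), (iv) and (v) are all available; (iii) is listed earlier → (iii).
(vii) now also ready, so the ready set is {(iv), (v), (vii)}; (iv) is listed earlier → (iv).
(v) and (vii) are both available; (v) is listed earlier → (v).
(vii) needed (iii), now all done → (vii).
(ii) needed (vii), now all done → (ii).
(vi) needed (ii), now all done → (vi).

(i) → (iii) → (iv) → (v) → (vii) → (ii) → (vi)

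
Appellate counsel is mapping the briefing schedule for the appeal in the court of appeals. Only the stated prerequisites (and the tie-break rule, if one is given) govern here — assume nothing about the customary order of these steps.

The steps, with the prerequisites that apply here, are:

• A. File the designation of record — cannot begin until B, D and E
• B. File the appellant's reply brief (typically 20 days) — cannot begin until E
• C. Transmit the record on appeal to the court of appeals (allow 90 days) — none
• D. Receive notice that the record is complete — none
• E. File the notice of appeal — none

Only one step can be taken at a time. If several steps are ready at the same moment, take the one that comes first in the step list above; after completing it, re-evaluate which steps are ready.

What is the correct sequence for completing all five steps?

C → D → E → B → A

Nothing is required for C, D and E. C is listed earlier → C first.
D and E are both available; D is listed earlier → D.
Next only E has its prerequisites met → E.
B needed E, now all done → B.
A needed B, D and E, now all done → A.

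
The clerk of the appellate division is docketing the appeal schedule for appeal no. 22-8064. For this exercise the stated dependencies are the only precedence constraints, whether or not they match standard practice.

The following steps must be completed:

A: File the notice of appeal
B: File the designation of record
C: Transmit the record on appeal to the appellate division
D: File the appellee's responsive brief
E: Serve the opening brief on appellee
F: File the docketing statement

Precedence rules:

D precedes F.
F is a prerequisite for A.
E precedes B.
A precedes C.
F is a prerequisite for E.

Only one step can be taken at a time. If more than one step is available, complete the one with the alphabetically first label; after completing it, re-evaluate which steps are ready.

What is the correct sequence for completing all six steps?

D has no prerequisites → D first.
That leaves F as the only ready step → F.
Now A and E have their prerequisites met. A has the earlier label, so A next.
C now also ready, so the ready set is {C, E}; C has the earlier label → C.
That leaves E as the only ready step → E.
B is the only step now ready → B.

D, F, A, C, E, B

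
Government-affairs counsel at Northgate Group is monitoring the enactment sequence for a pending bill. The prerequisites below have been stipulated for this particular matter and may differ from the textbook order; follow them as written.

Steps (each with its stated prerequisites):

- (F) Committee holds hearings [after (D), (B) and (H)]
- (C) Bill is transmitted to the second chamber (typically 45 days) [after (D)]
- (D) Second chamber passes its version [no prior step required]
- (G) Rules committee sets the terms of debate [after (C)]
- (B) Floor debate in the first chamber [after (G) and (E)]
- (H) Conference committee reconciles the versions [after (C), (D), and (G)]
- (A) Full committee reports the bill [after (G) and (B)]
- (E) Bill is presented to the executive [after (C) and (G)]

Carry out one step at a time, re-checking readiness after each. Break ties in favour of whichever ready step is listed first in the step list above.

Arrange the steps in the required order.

(D) → (C) → (G) → (H) → (E) → (B) → (F) → (A)

(D) has no prerequisites → (D) first.
Next only (C) has its prerequisites met → (C).
(G) needed (C), now all done → (G).
Ready: (H) and (E). (H) is listed earlier → (H).
That leaves (E) as the only ready step → (E).
Next only (B) has its prerequisites met → (B).
(F) and (A) are both available; (F) is listed earlier → (F).
Next only (A) has its prerequisites met → (A).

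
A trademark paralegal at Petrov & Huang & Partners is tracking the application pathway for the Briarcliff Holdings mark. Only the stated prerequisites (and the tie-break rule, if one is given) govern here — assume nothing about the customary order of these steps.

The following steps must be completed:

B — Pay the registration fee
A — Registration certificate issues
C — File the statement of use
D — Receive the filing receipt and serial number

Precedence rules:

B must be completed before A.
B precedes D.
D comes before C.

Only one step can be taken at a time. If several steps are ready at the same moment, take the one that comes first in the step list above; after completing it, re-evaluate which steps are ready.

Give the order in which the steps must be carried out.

B, A, D, C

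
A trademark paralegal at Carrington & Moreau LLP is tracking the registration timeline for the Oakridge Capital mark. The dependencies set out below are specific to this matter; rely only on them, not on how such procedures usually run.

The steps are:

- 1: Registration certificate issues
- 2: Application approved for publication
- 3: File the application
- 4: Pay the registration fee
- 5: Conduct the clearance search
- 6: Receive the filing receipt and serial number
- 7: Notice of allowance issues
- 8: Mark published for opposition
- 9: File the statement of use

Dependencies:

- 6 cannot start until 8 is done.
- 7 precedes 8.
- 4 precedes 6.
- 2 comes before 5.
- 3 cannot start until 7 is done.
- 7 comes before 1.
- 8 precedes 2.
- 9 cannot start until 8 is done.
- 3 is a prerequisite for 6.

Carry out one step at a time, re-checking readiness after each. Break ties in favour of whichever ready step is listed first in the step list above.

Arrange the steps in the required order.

4 and 7 have no prerequisites; 4 is listed earlier, so 4 is first.
That leaves 7 as the only ready step → 7.
Now 1, 3 and 8 have their prerequisites met. 1 is listed earlier, so 1 next.
Now 3 and 8 have their prerequisites met. 3 is listed earlier, so 3 next.
That leaves 8 as the only ready step → 8.
Now 2, 6 and 9 have their prerequisites met. 2 is listed earlier, so 2 next.
5 now also ready, so the ready set is {5, 6, 9}; 5 is listed earlier → 5.
Now 6 and 9 have their prerequisites met. 6 is listed earlier, so 6 next.
9 needed 8, now all done → 9.

4, 7, 1, 3, 8, 2, 5, 6, 9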